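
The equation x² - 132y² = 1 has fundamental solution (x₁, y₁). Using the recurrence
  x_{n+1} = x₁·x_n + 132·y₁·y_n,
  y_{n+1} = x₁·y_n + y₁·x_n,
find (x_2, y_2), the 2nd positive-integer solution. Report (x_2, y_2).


Step 1: Find the fundamental solution (x₁, y₁) of x² - 132y² = 1.
  Expand √132 as a continued fraction. a₀ = ⌊√132⌋ = 11; iterate m_{k+1} = d_k·a_k − m_k, d_{k+1} = (132 − m_{k+1}²)/d_k, a_{k+1} = ⌊(a₀ + m_{k+1})/d_{k+1}⌋ (starting m₀ = 0, d₀ = 1), with convergents p_k = a_k·p_{k-1} + p_{k-2}, q_k = a_k·q_{k-1} + q_{k-2} (p₋₁ = 1, q₋₁ = 0):
  k = 0: a₀ = 11; p₀/q₀ = 11/1; p₀² − 132·q₀² = 121 − 132 = -11.
  k = 1: m = 11, d = 11, a = ⌊(11 + 11)/11⌋ = 2; p/q = (2·11 + 1)/(2·1 + 0) = 23/2; p² − 132·q² = 529 − 528 = 1.
  The first convergent with p² − 132·q² = 1 gives the fundamental solution (x₁, y₁) = (23, 2).
Step 2: Apply the recurrence (x_{n+1}, y_{n+1}) = (x₁x_n + 132y₁y_n, x₁y_n + y₁x_n) repeatedly.
  From (x_1, y_1) = (23, 2): x_2 = 23·23 + 132·2·2 = 1057; y_2 = 23·2 + 2·23 = 92.
Step 3: Verify x_2² - 132·y_2² = 1117249 - 1117248 = 1 (should be 1). ✓

(x_1, y_1) = (23, 2); (x_2, y_2) = (1057, 92).


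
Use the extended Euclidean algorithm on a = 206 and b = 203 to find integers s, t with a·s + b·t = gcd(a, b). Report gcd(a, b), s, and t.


Euclidean algorithm on (206, 203) — divide until remainder is 0:
  206 = 1 · 203 + 3
  203 = 67 · 3 + 2
  3 = 1 · 2 + 1
  2 = 2 · 1 + 0
gcd(206, 203) = 1.
Track Bezout coefficients alongside the remainders: start with r₀ = 206 = a·1 + b·0 (s = 1, t = 0) and r₁ = 203 = a·0 + b·1 (s = 0, t = 1); each new remainder r_{k+1} = r_{k-1} − q_k·r_k inherits s_{k+1} = s_{k-1} − q_k·s_k, t_{k+1} = t_{k-1} − q_k·t_k, so r_k = a·s_k + b·t_k at every step:
  q = 1: r = 3, s = 1 − 1·0 = 1, t = 0 − 1·1 = -1  (check: 206·1 + 203·(-1) = 3)
  q = 67: r = 2, s = 0 − 67·1 = -67, t = 1 − 67·(-1) = 68  (check: 206·(-67) + 203·68 = 2)
  q = 1: r = 1, s = 1 − 1·(-67) = 68, t = -1 − 1·68 = -69  (check: 206·68 + 203·(-69) = 1)
The row with r = 1 (the gcd) gives the Bezout coefficients s = 68, t = -69.
Result: 206 · (68) + 203 · (-69) = 1.

gcd(206, 203) = 1; s = 68, t = -69 (check: 206·68 + 203·(-69) = 1).


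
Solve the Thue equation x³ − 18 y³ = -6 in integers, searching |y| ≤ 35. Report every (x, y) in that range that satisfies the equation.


The equation is x³ - 18y³ = -6. For fixed y, x³ = 18·y³ − 6, so a solution requires the RHS to be a perfect cube.
Strategy: iterate y from -35 to 35, compute RHS = 18·y³ − 6, and check whether it is a (positive or negative) perfect cube.
Check small values of y:
  y = 0: RHS = -6 is not a perfect cube.
  y = 1: RHS = 12 is not a perfect cube.
  y = -1: RHS = -24 is not a perfect cube.
  y = 2: RHS = 138 is not a perfect cube.
  y = -2: RHS = -150 is not a perfect cube.
  y = 3: RHS = 480 is not a perfect cube.
  y = -3: RHS = -492 is not a perfect cube.
Continuing the search up to |y| = 35 finds no solutions either.
No (x, y) in the scanned range satisfies the equation.

No integer solutions with |y| ≤ 35.


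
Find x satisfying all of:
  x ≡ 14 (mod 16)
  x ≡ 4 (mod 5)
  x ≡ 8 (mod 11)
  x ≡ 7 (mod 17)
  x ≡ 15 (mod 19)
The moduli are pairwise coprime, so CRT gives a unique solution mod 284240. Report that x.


Product of moduli M = 16 · 5 · 11 · 17 · 19 = 284240.
Merge one congruence at a time:
  Start: x ≡ 14 (mod 16).
  Combine with x ≡ 4 (mod 5); new modulus lcm = 80.
    Write x = 14 + 16·t and substitute into x ≡ 4 (mod 5): 16·t ≡ 4 − 14 = -10 (mod 5).
    Reduce coefficients mod 5: 1·t ≡ 0 (mod 5).
    So t ≡ 0 (mod 5).
    Then x = 14 + 16·0 = 14, valid modulo lcm(16, 5) = 80: x ≡ 14 (mod 80).
  Combine with x ≡ 8 (mod 11); new modulus lcm = 880.
    Write x = 14 + 80·t and substitute into x ≡ 8 (mod 11): 80·t ≡ 8 − 14 = -6 (mod 11).
    Reduce coefficients mod 11: 3·t ≡ 5 (mod 11).
    The inverse of 3 mod 11 is 4 (since 3·4 = 12 = 1·11 + 1), so t ≡ 4·5 = 20 ≡ 9 (mod 11).
    Then x = 14 + 80·9 = 734, valid modulo lcm(80, 11) = 880: x ≡ 734 (mod 880).
  Combine with x ≡ 7 (mod 17); new modulus lcm = 14960.
    Write x = 734 + 880·t and substitute into x ≡ 7 (mod 17): 880·t ≡ 7 − 734 = -727 (mod 17).
    Reduce coefficients mod 17: 13·t ≡ 4 (mod 17).
    The inverse of 13 mod 17 is 4 (since 13·4 = 52 = 3·17 + 1), so t ≡ 4·4 = 16 ≡ 16 (mod 17).
    Then x = 734 + 880·16 = 14814, valid modulo lcm(880, 17) = 14960: x ≡ 14814 (mod 14960).
  Combine with x ≡ 15 (mod 19); new modulus lcm = 284240.
    Write x = 14814 + 14960·t and substitute into x ≡ 15 (mod 19): 14960·t ≡ 15 − 14814 = -14799 (mod 19).
    Reduce coefficients mod 19: 7·t ≡ 2 (mod 19).
    The inverse of 7 mod 19 is 11 (since 7·11 = 77 = 4·19 + 1), so t ≡ 11·2 = 22 ≡ 3 (mod 19).
    Then x = 14814 + 14960·3 = 59694, valid modulo lcm(14960, 19) = 284240: x ≡ 59694 (mod 284240).
Verify against each original: 59694 mod 16 = 14, 59694 mod 5 = 4, 59694 mod 11 = 8, 59694 mod 17 = 7, 59694 mod 19 = 15.

x ≡ 59694 (mod 284240).


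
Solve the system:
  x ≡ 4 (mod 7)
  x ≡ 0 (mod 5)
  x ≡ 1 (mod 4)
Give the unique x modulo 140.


Moduli 7, 5, 4 are pairwise coprime; by CRT there is a unique solution modulo M = 7 · 5 · 4 = 140.
Solve pairwise, accumulating the modulus:
  Start with x ≡ 4 (mod 7).
  Combine with x ≡ 0 (mod 5): since gcd(7, 5) = 1, we get a unique residue mod 35.
    Write x = 4 + 7·t and substitute into x ≡ 0 (mod 5): 7·t ≡ 0 − 4 = -4 (mod 5).
    Reduce coefficients mod 5: 2·t ≡ 1 (mod 5).
    The inverse of 2 mod 5 is 3 (since 2·3 = 6 = 1·5 + 1), so t ≡ 3·1 = 3 ≡ 3 (mod 5).
    Then x = 4 + 7·3 = 25, valid modulo lcm(7, 5) = 35: x ≡ 25 (mod 35).
  Combine with x ≡ 1 (mod 4): since gcd(35, 4) = 1, we get a unique residue mod 140.
    Write x = 25 + 35·t and substitute into x ≡ 1 (mod 4): 35·t ≡ 1 − 25 = -24 (mod 4).
    Reduce coefficients mod 4: 3·t ≡ 0 (mod 4).
    The inverse of 3 mod 4 is 3 (since 3·3 = 9 = 2·4 + 1), so t ≡ 3·0 = 0 ≡ 0 (mod 4).
    Then x = 25 + 35·0 = 25, valid modulo lcm(35, 4) = 140: x ≡ 25 (mod 140).
Verify: 25 mod 7 = 4 ✓, 25 mod 5 = 0 ✓, 25 mod 4 = 1 ✓.

x ≡ 25 (mod 140).


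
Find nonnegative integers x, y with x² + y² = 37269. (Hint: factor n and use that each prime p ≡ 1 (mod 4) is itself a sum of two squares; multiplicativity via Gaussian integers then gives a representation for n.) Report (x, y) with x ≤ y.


Step 1: Factor n = 37269 = 3^2 · 41 · 101.
Step 2: Check the mod-4 condition on each prime factor: 3 ≡ 3 (mod 4), exponent 2 (must be even); 41 ≡ 1 (mod 4), exponent 1; 101 ≡ 1 (mod 4), exponent 1.
All primes ≡ 3 (mod 4) appear to even exponent (or don't appear), so by the two-squares theorem n IS expressible as a sum of two squares.
Step 3: Build a representation. Group n = k² · m with k = 3 and m = 41 · 101 = 4141 (a product of primes ≡ 1 (mod 4)); a representation of m scales to one of n via (k·x)² + (k·y)² = k²(x² + y²). Each prime p ≡ 1 (mod 4) is itself a sum of two squares; find a² by testing p − a² for a perfect square:
  41: 41 − 1² = 40, 41 − 2² = 37, 41 − 3² = 32, 41 − 4² = 25 = 5² ⇒ 41 = 4² + 5².
  101: 101 − 1² = 100 = 10² ⇒ 101 = 1² + 10².
  Combine using the Brahmagupta–Fibonacci identity (a² + b²)(c² + d²) = (ac − bd)² + (ad + bc)² = (ac + bd)² + (ad − bc)²:
  41 · 101 = 4141: from (4² + 5²)(1² + 10²), take (4·1 − 5·10, 4·10 + 5·1) = (4 − 50, 40 + 5) = (-46, 45); dropping signs (only squares matter) gives (46, 45); check 46² + 45² = 2116 + 2025 = 4141 ✓.
  Scale by k = 3: (3·46, 3·45) = (138, 135).
Step 4: Order so x ≤ y and verify: 135² + 138² = 18225 + 19044 = 37269 = n. ✓

n = 37269 = 135² + 138² (one valid representation with x ≤ y).


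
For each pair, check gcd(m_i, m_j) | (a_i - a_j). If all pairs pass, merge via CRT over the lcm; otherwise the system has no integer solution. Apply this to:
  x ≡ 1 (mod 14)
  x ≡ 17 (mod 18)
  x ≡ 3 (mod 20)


Moduli 14, 18, 20 are not pairwise coprime, so CRT works modulo lcm(m_i) when all pairwise compatibility conditions hold.
Pairwise compatibility: gcd(m_i, m_j) must divide a_i - a_j for every pair.
Merge one congruence at a time:
  Start: x ≡ 1 (mod 14).
  Combine with x ≡ 17 (mod 18): gcd(14, 18) = 2; 17 - 1 = 16, which IS divisible by 2, so compatible.
    Write x = 1 + 14·t and substitute into x ≡ 17 (mod 18): 14·t ≡ 17 − 1 = 16 (mod 18).
    Divide the congruence (and modulus) by g = 2: 7·t ≡ 8 (mod 9).
    The inverse of 7 mod 9 is 4 (since 7·4 = 28 = 3·9 + 1), so t ≡ 4·8 = 32 ≡ 5 (mod 9).
    Then x = 1 + 14·5 = 71, valid modulo lcm(14, 18) = 126: x ≡ 71 (mod 126).
  Combine with x ≡ 3 (mod 20): gcd(126, 20) = 2; 3 - 71 = -68, which IS divisible by 2, so compatible.
    Write x = 71 + 126·t and substitute into x ≡ 3 (mod 20): 126·t ≡ 3 − 71 = -68 (mod 20).
    Divide the congruence (and modulus) by g = 2: 63·t ≡ -34 (mod 10).
    Reduce coefficients mod 10: 3·t ≡ 6 (mod 10).
    The inverse of 3 mod 10 is 7 (since 3·7 = 21 = 2·10 + 1), so t ≡ 7·6 = 42 ≡ 2 (mod 10).
    Then x = 71 + 126·2 = 323, valid modulo lcm(126, 20) = 1260: x ≡ 323 (mod 1260).
Verify: 323 mod 14 = 1, 323 mod 18 = 17, 323 mod 20 = 3.

x ≡ 323 (mod 1260).


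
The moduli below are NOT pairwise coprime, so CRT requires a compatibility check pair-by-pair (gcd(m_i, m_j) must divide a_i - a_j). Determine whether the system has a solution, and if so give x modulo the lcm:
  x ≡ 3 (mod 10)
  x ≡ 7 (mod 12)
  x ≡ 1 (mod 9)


Moduli 10, 12, 9 are not pairwise coprime, so CRT works modulo lcm(m_i) when all pairwise compatibility conditions hold.
Pairwise compatibility: gcd(m_i, m_j) must divide a_i - a_j for every pair.
Merge one congruence at a time:
  Start: x ≡ 3 (mod 10).
  Combine with x ≡ 7 (mod 12): gcd(10, 12) = 2; 7 - 3 = 4, which IS divisible by 2, so compatible.
    Write x = 3 + 10·t and substitute into x ≡ 7 (mod 12): 10·t ≡ 7 − 3 = 4 (mod 12).
    Divide the congruence (and modulus) by g = 2: 5·t ≡ 2 (mod 6).
    The inverse of 5 mod 6 is 5 (since 5·5 = 25 = 4·6 + 1), so t ≡ 5·2 = 10 ≡ 4 (mod 6).
    Then x = 3 + 10·4 = 43, valid modulo lcm(10, 12) = 60: x ≡ 43 (mod 60).
  Combine with x ≡ 1 (mod 9): gcd(60, 9) = 3; 1 - 43 = -42, which IS divisible by 3, so compatible.
    Write x = 43 + 60·t and substitute into x ≡ 1 (mod 9): 60·t ≡ 1 − 43 = -42 (mod 9).
    Divide the congruence (and modulus) by g = 3: 20·t ≡ -14 (mod 3).
    Reduce coefficients mod 3: 2·t ≡ 1 (mod 3).
    The inverse of 2 mod 3 is 2 (since 2·2 = 4 = 1·3 + 1), so t ≡ 2·1 = 2 ≡ 2 (mod 3).
    Then x = 43 + 60·2 = 163, valid modulo lcm(60, 9) = 180: x ≡ 163 (mod 180).
Verify: 163 mod 10 = 3, 163 mod 12 = 7, 163 mod 9 = 1.

x ≡ 163 (mod 180).


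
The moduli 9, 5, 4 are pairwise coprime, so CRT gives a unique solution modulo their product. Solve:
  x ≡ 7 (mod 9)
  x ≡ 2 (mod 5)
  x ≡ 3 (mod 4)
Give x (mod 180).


Moduli 9, 5, 4 are pairwise coprime; by CRT there is a unique solution modulo M = 9 · 5 · 4 = 180.
Solve pairwise, accumulating the modulus:
  Start with x ≡ 7 (mod 9).
  Combine with x ≡ 2 (mod 5): since gcd(9, 5) = 1, we get a unique residue mod 45.
    Write x = 7 + 9·t and substitute into x ≡ 2 (mod 5): 9·t ≡ 2 − 7 = -5 (mod 5).
    Reduce coefficients mod 5: 4·t ≡ 0 (mod 5).
    The inverse of 4 mod 5 is 4 (since 4·4 = 16 = 3·5 + 1), so t ≡ 4·0 = 0 ≡ 0 (mod 5).
    Then x = 7 + 9·0 = 7, valid modulo lcm(9, 5) = 45: x ≡ 7 (mod 45).
  Combine with x ≡ 3 (mod 4): since gcd(45, 4) = 1, we get a unique residue mod 180.
    Write x = 7 + 45·t and substitute into x ≡ 3 (mod 4): 45·t ≡ 3 − 7 = -4 (mod 4).
    Reduce coefficients mod 4: 1·t ≡ 0 (mod 4).
    So t ≡ 0 (mod 4).
    Then x = 7 + 45·0 = 7, valid modulo lcm(45, 4) = 180: x ≡ 7 (mod 180).
Verify: 7 mod 9 = 7 ✓, 7 mod 5 = 2 ✓, 7 mod 4 = 3 ✓.

x ≡ 7 (mod 180).


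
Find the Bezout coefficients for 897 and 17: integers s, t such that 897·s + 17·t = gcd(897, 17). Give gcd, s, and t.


Euclidean algorithm on (897, 17) — divide until remainder is 0:
  897 = 52 · 17 + 13
  17 = 1 · 13 + 4
  13 = 3 · 4 + 1
  4 = 4 · 1 + 0
gcd(897, 17) = 1.
Track Bezout coefficients alongside the remainders: start with r₀ = 897 = a·1 + b·0 (s = 1, t = 0) and r₁ = 17 = a·0 + b·1 (s = 0, t = 1); each new remainder r_{k+1} = r_{k-1} − q_k·r_k inherits s_{k+1} = s_{k-1} − q_k·s_k, t_{k+1} = t_{k-1} − q_k·t_k, so r_k = a·s_k + b·t_k at every step:
  q = 52: r = 13, s = 1 − 52·0 = 1, t = 0 − 52·1 = -52  (check: 897·1 + 17·(-52) = 13)
  q = 1: r = 4, s = 0 − 1·1 = -1, t = 1 − 1·(-52) = 53  (check: 897·(-1) + 17·53 = 4)
  q = 3: r = 1, s = 1 − 3·(-1) = 4, t = -52 − 3·53 = -211  (check: 897·4 + 17·(-211) = 1)
The row with r = 1 (the gcd) gives the Bezout coefficients s = 4, t = -211.
Result: 897 · (4) + 17 · (-211) = 1.

gcd(897, 17) = 1; s = 4, t = -211 (check: 897·4 + 17·(-211) = 1).


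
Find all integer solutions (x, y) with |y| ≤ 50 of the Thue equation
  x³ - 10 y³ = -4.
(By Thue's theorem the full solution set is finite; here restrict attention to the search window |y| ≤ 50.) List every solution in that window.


The equation is x³ - 10y³ = -4. For fixed y, x³ = 10·y³ − 4, so a solution requires the RHS to be a perfect cube.
Strategy: iterate y from -50 to 50, compute RHS = 10·y³ − 4, and check whether it is a (positive or negative) perfect cube.
Check small values of y:
  y = 0: RHS = -4 is not a perfect cube.
  y = 1: RHS = 6 is not a perfect cube.
  y = -1: RHS = -14 is not a perfect cube.
  y = 2: RHS = 76 is not a perfect cube.
  y = -2: RHS = -84 is not a perfect cube.
  y = 3: RHS = 266 is not a perfect cube.
  y = -3: RHS = -274 is not a perfect cube.
Continuing the search up to |y| = 50 finds no solutions either.
No (x, y) in the scanned range satisfies the equation.

No integer solutions with |y| ≤ 50.


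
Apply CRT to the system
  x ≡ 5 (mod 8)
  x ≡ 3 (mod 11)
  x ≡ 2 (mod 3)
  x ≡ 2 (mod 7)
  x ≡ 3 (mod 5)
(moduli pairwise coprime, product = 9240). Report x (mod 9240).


Product of moduli M = 8 · 11 · 3 · 7 · 5 = 9240.
Merge one congruence at a time:
  Start: x ≡ 5 (mod 8).
  Combine with x ≡ 3 (mod 11); new modulus lcm = 88.
    Write x = 5 + 8·t and substitute into x ≡ 3 (mod 11): 8·t ≡ 3 − 5 = -2 (mod 11).
    Reduce coefficients mod 11: 8·t ≡ 9 (mod 11).
    The inverse of 8 mod 11 is 7 (since 8·7 = 56 = 5·11 + 1), so t ≡ 7·9 = 63 ≡ 8 (mod 11).
    Then x = 5 + 8·8 = 69, valid modulo lcm(8, 11) = 88: x ≡ 69 (mod 88).
  Combine with x ≡ 2 (mod 3); new modulus lcm = 264.
    Write x = 69 + 88·t and substitute into x ≡ 2 (mod 3): 88·t ≡ 2 − 69 = -67 (mod 3).
    Reduce coefficients mod 3: 1·t ≡ 2 (mod 3).
    So t ≡ 2 (mod 3).
    Then x = 69 + 88·2 = 245, valid modulo lcm(88, 3) = 264: x ≡ 245 (mod 264).
  Combine with x ≡ 2 (mod 7); new modulus lcm = 1848.
    Write x = 245 + 264·t and substitute into x ≡ 2 (mod 7): 264·t ≡ 2 − 245 = -243 (mod 7).
    Reduce coefficients mod 7: 5·t ≡ 2 (mod 7).
    The inverse of 5 mod 7 is 3 (since 5·3 = 15 = 2·7 + 1), so t ≡ 3·2 = 6 ≡ 6 (mod 7).
    Then x = 245 + 264·6 = 1829, valid modulo lcm(264, 7) = 1848: x ≡ 1829 (mod 1848).
  Combine with x ≡ 3 (mod 5); new modulus lcm = 9240.
    Write x = 1829 + 1848·t and substitute into x ≡ 3 (mod 5): 1848·t ≡ 3 − 1829 = -1826 (mod 5).
    Reduce coefficients mod 5: 3·t ≡ 4 (mod 5).
    The inverse of 3 mod 5 is 2 (since 3·2 = 6 = 1·5 + 1), so t ≡ 2·4 = 8 ≡ 3 (mod 5).
    Then x = 1829 + 1848·3 = 7373, valid modulo lcm(1848, 5) = 9240: x ≡ 7373 (mod 9240).
Verify against each original: 7373 mod 8 = 5, 7373 mod 11 = 3, 7373 mod 3 = 2, 7373 mod 7 = 2, 7373 mod 5 = 3.

x ≡ 7373 (mod 9240).


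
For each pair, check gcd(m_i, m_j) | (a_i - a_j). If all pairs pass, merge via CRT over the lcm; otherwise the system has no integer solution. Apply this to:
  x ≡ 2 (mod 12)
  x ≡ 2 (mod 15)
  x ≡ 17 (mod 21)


Moduli 12, 15, 21 are not pairwise coprime, so CRT works modulo lcm(m_i) when all pairwise compatibility conditions hold.
Pairwise compatibility: gcd(m_i, m_j) must divide a_i - a_j for every pair.
Merge one congruence at a time:
  Start: x ≡ 2 (mod 12).
  Combine with x ≡ 2 (mod 15): gcd(12, 15) = 3; 2 - 2 = 0, which IS divisible by 3, so compatible.
    Write x = 2 + 12·t and substitute into x ≡ 2 (mod 15): 12·t ≡ 2 − 2 = 0 (mod 15).
    Divide the congruence (and modulus) by g = 3: 4·t ≡ 0 (mod 5).
    The inverse of 4 mod 5 is 4 (since 4·4 = 16 = 3·5 + 1), so t ≡ 4·0 = 0 ≡ 0 (mod 5).
    Then x = 2 + 12·0 = 2, valid modulo lcm(12, 15) = 60: x ≡ 2 (mod 60).
  Combine with x ≡ 17 (mod 21): gcd(60, 21) = 3; 17 - 2 = 15, which IS divisible by 3, so compatible.
    Write x = 2 + 60·t and substitute into x ≡ 17 (mod 21): 60·t ≡ 17 − 2 = 15 (mod 21).
    Divide the congruence (and modulus) by g = 3: 20·t ≡ 5 (mod 7).
    Reduce coefficients mod 7: 6·t ≡ 5 (mod 7).
    The inverse of 6 mod 7 is 6 (since 6·6 = 36 = 5·7 + 1), so t ≡ 6·5 = 30 ≡ 2 (mod 7).
    Then x = 2 + 60·2 = 122, valid modulo lcm(60, 21) = 420: x ≡ 122 (mod 420).
Verify: 122 mod 12 = 2, 122 mod 15 = 2, 122 mod 21 = 17.

x ≡ 122 (mod 420).


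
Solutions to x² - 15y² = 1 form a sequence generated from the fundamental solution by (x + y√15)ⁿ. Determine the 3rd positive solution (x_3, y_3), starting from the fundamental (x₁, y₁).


Step 1: Find the fundamental solution (x₁, y₁) of x² - 15y² = 1.
  Expand √15 as a continued fraction. a₀ = ⌊√15⌋ = 3; iterate m_{k+1} = d_k·a_k − m_k, d_{k+1} = (15 − m_{k+1}²)/d_k, a_{k+1} = ⌊(a₀ + m_{k+1})/d_{k+1}⌋ (starting m₀ = 0, d₀ = 1), with convergents p_k = a_k·p_{k-1} + p_{k-2}, q_k = a_k·q_{k-1} + q_{k-2} (p₋₁ = 1, q₋₁ = 0):
  k = 0: a₀ = 3; p₀/q₀ = 3/1; p₀² − 15·q₀² = 9 − 15 = -6.
  k = 1: m = 3, d = 6, a = ⌊(3 + 3)/6⌋ = 1; p/q = (1·3 + 1)/(1·1 + 0) = 4/1; p² − 15·q² = 16 − 15 = 1.
  The first convergent with p² − 15·q² = 1 gives the fundamental solution (x₁, y₁) = (4, 1).
Step 2: Apply the recurrence (x_{n+1}, y_{n+1}) = (x₁x_n + 15y₁y_n, x₁y_n + y₁x_n) repeatedly.
  From (x_1, y_1) = (4, 1): x_2 = 4·4 + 15·1·1 = 31; y_2 = 4·1 + 1·4 = 8.
  From (x_2, y_2) = (31, 8): x_3 = 4·31 + 15·1·8 = 244; y_3 = 4·8 + 1·31 = 63.
Step 3: Verify x_3² - 15·y_3² = 59536 - 59535 = 1 (should be 1). ✓

(x_1, y_1) = (4, 1); (x_3, y_3) = (244, 63).


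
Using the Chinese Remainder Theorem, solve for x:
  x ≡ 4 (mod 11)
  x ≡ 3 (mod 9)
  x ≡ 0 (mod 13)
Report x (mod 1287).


Moduli 11, 9, 13 are pairwise coprime; by CRT there is a unique solution modulo M = 11 · 9 · 13 = 1287.
Solve pairwise, accumulating the modulus:
  Start with x ≡ 4 (mod 11).
  Combine with x ≡ 3 (mod 9): since gcd(11, 9) = 1, we get a unique residue mod 99.
    Write x = 4 + 11·t and substitute into x ≡ 3 (mod 9): 11·t ≡ 3 − 4 = -1 (mod 9).
    Reduce coefficients mod 9: 2·t ≡ 8 (mod 9).
    The inverse of 2 mod 9 is 5 (since 2·5 = 10 = 1·9 + 1), so t ≡ 5·8 = 40 ≡ 4 (mod 9).
    Then x = 4 + 11·4 = 48, valid modulo lcm(11, 9) = 99: x ≡ 48 (mod 99).
  Combine with x ≡ 0 (mod 13): since gcd(99, 13) = 1, we get a unique residue mod 1287.
    Write x = 48 + 99·t and substitute into x ≡ 0 (mod 13): 99·t ≡ 0 − 48 = -48 (mod 13).
    Reduce coefficients mod 13: 8·t ≡ 4 (mod 13).
    The inverse of 8 mod 13 is 5 (since 8·5 = 40 = 3·13 + 1), so t ≡ 5·4 = 20 ≡ 7 (mod 13).
    Then x = 48 + 99·7 = 741, valid modulo lcm(99, 13) = 1287: x ≡ 741 (mod 1287).
Verify: 741 mod 11 = 4 ✓, 741 mod 9 = 3 ✓, 741 mod 13 = 0 ✓.

x ≡ 741 (mod 1287).


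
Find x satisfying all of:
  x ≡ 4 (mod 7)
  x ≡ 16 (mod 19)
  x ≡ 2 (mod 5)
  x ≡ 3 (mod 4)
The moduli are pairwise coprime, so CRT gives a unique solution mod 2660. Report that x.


Product of moduli M = 7 · 19 · 5 · 4 = 2660.
Merge one congruence at a time:
  Start: x ≡ 4 (mod 7).
  Combine with x ≡ 16 (mod 19); new modulus lcm = 133.
    Write x = 4 + 7·t and substitute into x ≡ 16 (mod 19): 7·t ≡ 16 − 4 = 12 (mod 19).
    The inverse of 7 mod 19 is 11 (since 7·11 = 77 = 4·19 + 1), so t ≡ 11·12 = 132 ≡ 18 (mod 19).
    Then x = 4 + 7·18 = 130, valid modulo lcm(7, 19) = 133: x ≡ 130 (mod 133).
  Combine with x ≡ 2 (mod 5); new modulus lcm = 665.
    Write x = 130 + 133·t and substitute into x ≡ 2 (mod 5): 133·t ≡ 2 − 130 = -128 (mod 5).
    Reduce coefficients mod 5: 3·t ≡ 2 (mod 5).
    The inverse of 3 mod 5 is 2 (since 3·2 = 6 = 1·5 + 1), so t ≡ 2·2 = 4 ≡ 4 (mod 5).
    Then x = 130 + 133·4 = 662, valid modulo lcm(133, 5) = 665: x ≡ 662 (mod 665).
  Combine with x ≡ 3 (mod 4); new modulus lcm = 2660.
    Write x = 662 + 665·t and substitute into x ≡ 3 (mod 4): 665·t ≡ 3 − 662 = -659 (mod 4).
    Reduce coefficients mod 4: 1·t ≡ 1 (mod 4).
    So t ≡ 1 (mod 4).
    Then x = 662 + 665·1 = 1327, valid modulo lcm(665, 4) = 2660: x ≡ 1327 (mod 2660).
Verify against each original: 1327 mod 7 = 4, 1327 mod 19 = 16, 1327 mod 5 = 2, 1327 mod 4 = 3.

x ≡ 1327 (mod 2660).


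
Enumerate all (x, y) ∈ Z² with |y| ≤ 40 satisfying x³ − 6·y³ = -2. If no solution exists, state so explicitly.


The equation is x³ - 6y³ = -2. For fixed y, x³ = 6·y³ − 2, so a solution requires the RHS to be a perfect cube.
Strategy: iterate y from -40 to 40, compute RHS = 6·y³ − 2, and check whether it is a (positive or negative) perfect cube.
Check small values of y:
  y = 0: RHS = -2 is not a perfect cube.
  y = 1: RHS = 4 is not a perfect cube.
  y = -1: RHS = -8 = (-2)³ ⇒ x = -2 works.
  y = 2: RHS = 46 is not a perfect cube.
  y = -2: RHS = -50 is not a perfect cube.
  y = 3: RHS = 160 is not a perfect cube.
  y = -3: RHS = -164 is not a perfect cube.
Continuing the search up to |y| = 40 finds no further solutions beyond those listed.
Collected solutions: (-2, -1).

Solutions (with |y| ≤ 40): (-2, -1).


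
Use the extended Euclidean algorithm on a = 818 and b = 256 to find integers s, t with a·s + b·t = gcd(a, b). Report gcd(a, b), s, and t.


Euclidean algorithm on (818, 256) — divide until remainder is 0:
  818 = 3 · 256 + 50
  256 = 5 · 50 + 6
  50 = 8 · 6 + 2
  6 = 3 · 2 + 0
gcd(818, 256) = 2.
Track Bezout coefficients alongside the remainders: start with r₀ = 818 = a·1 + b·0 (s = 1, t = 0) and r₁ = 256 = a·0 + b·1 (s = 0, t = 1); each new remainder r_{k+1} = r_{k-1} − q_k·r_k inherits s_{k+1} = s_{k-1} − q_k·s_k, t_{k+1} = t_{k-1} − q_k·t_k, so r_k = a·s_k + b·t_k at every step:
  q = 3: r = 50, s = 1 − 3·0 = 1, t = 0 − 3·1 = -3  (check: 818·1 + 256·(-3) = 50)
  q = 5: r = 6, s = 0 − 5·1 = -5, t = 1 − 5·(-3) = 16  (check: 818·(-5) + 256·16 = 6)
  q = 8: r = 2, s = 1 − 8·(-5) = 41, t = -3 − 8·16 = -131  (check: 818·41 + 256·(-131) = 2)
The row with r = 2 (the gcd) gives the Bezout coefficients s = 41, t = -131.
Result: 818 · (41) + 256 · (-131) = 2.

gcd(818, 256) = 2; s = 41, t = -131 (check: 818·41 + 256·(-131) = 2).


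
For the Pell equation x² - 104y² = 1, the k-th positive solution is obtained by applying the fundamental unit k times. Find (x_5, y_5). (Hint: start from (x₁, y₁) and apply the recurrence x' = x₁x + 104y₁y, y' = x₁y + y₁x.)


Step 1: Find the fundamental solution (x₁, y₁) of x² - 104y² = 1.
  Expand √104 as a continued fraction. a₀ = ⌊√104⌋ = 10; iterate m_{k+1} = d_k·a_k − m_k, d_{k+1} = (104 − m_{k+1}²)/d_k, a_{k+1} = ⌊(a₀ + m_{k+1})/d_{k+1}⌋ (starting m₀ = 0, d₀ = 1), with convergents p_k = a_k·p_{k-1} + p_{k-2}, q_k = a_k·q_{k-1} + q_{k-2} (p₋₁ = 1, q₋₁ = 0):
  k = 0: a₀ = 10; p₀/q₀ = 10/1; p₀² − 104·q₀² = 100 − 104 = -4.
  k = 1: m = 10, d = 4, a = ⌊(10 + 10)/4⌋ = 5; p/q = (5·10 + 1)/(5·1 + 0) = 51/5; p² − 104·q² = 2601 − 2600 = 1.
  The first convergent with p² − 104·q² = 1 gives the fundamental solution (x₁, y₁) = (51, 5).
Step 2: Apply the recurrence (x_{n+1}, y_{n+1}) = (x₁x_n + 104y₁y_n, x₁y_n + y₁x_n) repeatedly.
  From (x_1, y_1) = (51, 5): x_2 = 51·51 + 104·5·5 = 5201; y_2 = 51·5 + 5·51 = 510.
  From (x_2, y_2) = (5201, 510): x_3 = 51·5201 + 104·5·510 = 530451; y_3 = 51·510 + 5·5201 = 52015.
  From (x_3, y_3) = (530451, 52015): x_4 = 51·530451 + 104·5·52015 = 54100801; y_4 = 51·52015 + 5·530451 = 5305020.
  From (x_4, y_4) = (54100801, 5305020): x_5 = 51·54100801 + 104·5·5305020 = 5517751251; y_5 = 51·5305020 + 5·54100801 = 541060025.
Step 3: Verify x_5² - 104·y_5² = 30445578867912065001 - 30445578867912065000 = 1 (should be 1). ✓

(x_1, y_1) = (51, 5); (x_5, y_5) = (5517751251, 541060025).


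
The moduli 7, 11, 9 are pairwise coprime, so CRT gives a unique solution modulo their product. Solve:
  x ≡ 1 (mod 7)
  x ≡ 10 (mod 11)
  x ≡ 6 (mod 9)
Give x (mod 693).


Moduli 7, 11, 9 are pairwise coprime; by CRT there is a unique solution modulo M = 7 · 11 · 9 = 693.
Solve pairwise, accumulating the modulus:
  Start with x ≡ 1 (mod 7).
  Combine with x ≡ 10 (mod 11): since gcd(7, 11) = 1, we get a unique residue mod 77.
    Write x = 1 + 7·t and substitute into x ≡ 10 (mod 11): 7·t ≡ 10 − 1 = 9 (mod 11).
    The inverse of 7 mod 11 is 8 (since 7·8 = 56 = 5·11 + 1), so t ≡ 8·9 = 72 ≡ 6 (mod 11).
    Then x = 1 + 7·6 = 43, valid modulo lcm(7, 11) = 77: x ≡ 43 (mod 77).
  Combine with x ≡ 6 (mod 9): since gcd(77, 9) = 1, we get a unique residue mod 693.
    Write x = 43 + 77·t and substitute into x ≡ 6 (mod 9): 77·t ≡ 6 − 43 = -37 (mod 9).
    Reduce coefficients mod 9: 5·t ≡ 8 (mod 9).
    The inverse of 5 mod 9 is 2 (since 5·2 = 10 = 1·9 + 1), so t ≡ 2·8 = 16 ≡ 7 (mod 9).
    Then x = 43 + 77·7 = 582, valid modulo lcm(77, 9) = 693: x ≡ 582 (mod 693).
Verify: 582 mod 7 = 1 ✓, 582 mod 11 = 10 ✓, 582 mod 9 = 6 ✓.

x ≡ 582 (mod 693).


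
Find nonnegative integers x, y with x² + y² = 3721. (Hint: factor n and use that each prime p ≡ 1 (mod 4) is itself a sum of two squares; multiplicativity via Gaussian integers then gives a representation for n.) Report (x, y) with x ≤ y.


Step 1: Factor n = 3721 = 61^2.
Step 2: Check the mod-4 condition on each prime factor: 61 ≡ 1 (mod 4), exponent 2.
All primes ≡ 3 (mod 4) appear to even exponent (or don't appear), so by the two-squares theorem n IS expressible as a sum of two squares.
Step 3: Build a representation. Here n = 61 · 61 is a product of primes ≡ 1 (mod 4). Each prime p ≡ 1 (mod 4) is itself a sum of two squares; find a² by testing p − a² for a perfect square:
  61: 61 − 1² = 60, 61 − 2² = 57, 61 − 3² = 52, 61 − 4² = 45, 61 − 5² = 36 = 6² ⇒ 61 = 5² + 6².
  Combine using the Brahmagupta–Fibonacci identity (a² + b²)(c² + d²) = (ac − bd)² + (ad + bc)² = (ac + bd)² + (ad − bc)²:
  61 · 61 = 3721: from (5² + 6²)(5² + 6²), take (5·5 − 6·6, 5·6 + 6·5) = (25 − 36, 30 + 30) = (-11, 60); dropping signs (only squares matter) gives (11, 60); check 11² + 60² = 121 + 3600 = 3721 ✓.
Step 4: Order so x ≤ y and verify: 11² + 60² = 121 + 3600 = 3721 = n. ✓

n = 3721 = 11² + 60² (one valid representation with x ≤ y).


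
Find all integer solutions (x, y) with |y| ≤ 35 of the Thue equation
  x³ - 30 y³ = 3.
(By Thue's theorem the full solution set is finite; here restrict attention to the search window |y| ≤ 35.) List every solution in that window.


The equation is x³ - 30y³ = 3. For fixed y, x³ = 30·y³ + 3, so a solution requires the RHS to be a perfect cube.
Strategy: iterate y from -35 to 35, compute RHS = 30·y³ + 3, and check whether it is a (positive or negative) perfect cube.
Check small values of y:
  y = 0: RHS = 3 is not a perfect cube.
  y = 1: RHS = 33 is not a perfect cube.
  y = -1: RHS = -27 = (-3)³ ⇒ x = -3 works.
  y = 2: RHS = 243 is not a perfect cube.
  y = -2: RHS = -237 is not a perfect cube.
  y = 3: RHS = 813 is not a perfect cube.
  y = -3: RHS = -807 is not a perfect cube.
Continuing the search up to |y| = 35 finds no further solutions beyond those listed.
Collected solutions: (-3, -1).

Solutions (with |y| ≤ 35): (-3, -1).


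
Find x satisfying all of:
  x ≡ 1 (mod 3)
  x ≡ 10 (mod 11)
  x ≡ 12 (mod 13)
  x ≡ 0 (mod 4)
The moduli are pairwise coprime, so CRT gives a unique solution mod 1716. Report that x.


Product of moduli M = 3 · 11 · 13 · 4 = 1716.
Merge one congruence at a time:
  Start: x ≡ 1 (mod 3).
  Combine with x ≡ 10 (mod 11); new modulus lcm = 33.
    Write x = 1 + 3·t and substitute into x ≡ 10 (mod 11): 3·t ≡ 10 − 1 = 9 (mod 11).
    The inverse of 3 mod 11 is 4 (since 3·4 = 12 = 1·11 + 1), so t ≡ 4·9 = 36 ≡ 3 (mod 11).
    Then x = 1 + 3·3 = 10, valid modulo lcm(3, 11) = 33: x ≡ 10 (mod 33).
  Combine with x ≡ 12 (mod 13); new modulus lcm = 429.
    Write x = 10 + 33·t and substitute into x ≡ 12 (mod 13): 33·t ≡ 12 − 10 = 2 (mod 13).
    Reduce coefficients mod 13: 7·t ≡ 2 (mod 13).
    The inverse of 7 mod 13 is 2 (since 7·2 = 14 = 1·13 + 1), so t ≡ 2·2 = 4 ≡ 4 (mod 13).
    Then x = 10 + 33·4 = 142, valid modulo lcm(33, 13) = 429: x ≡ 142 (mod 429).
  Combine with x ≡ 0 (mod 4); new modulus lcm = 1716.
    Write x = 142 + 429·t and substitute into x ≡ 0 (mod 4): 429·t ≡ 0 − 142 = -142 (mod 4).
    Reduce coefficients mod 4: 1·t ≡ 2 (mod 4).
    So t ≡ 2 (mod 4).
    Then x = 142 + 429·2 = 1000, valid modulo lcm(429, 4) = 1716: x ≡ 1000 (mod 1716).
Verify against each original: 1000 mod 3 = 1, 1000 mod 11 = 10, 1000 mod 13 = 12, 1000 mod 4 = 0.

x ≡ 1000 (mod 1716).


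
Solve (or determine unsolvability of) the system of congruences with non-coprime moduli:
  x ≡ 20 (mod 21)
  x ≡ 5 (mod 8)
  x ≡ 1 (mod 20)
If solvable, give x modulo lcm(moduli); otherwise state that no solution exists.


Moduli 21, 8, 20 are not pairwise coprime, so CRT works modulo lcm(m_i) when all pairwise compatibility conditions hold.
Pairwise compatibility: gcd(m_i, m_j) must divide a_i - a_j for every pair.
Merge one congruence at a time:
  Start: x ≡ 20 (mod 21).
  Combine with x ≡ 5 (mod 8): gcd(21, 8) = 1; 5 - 20 = -15, which IS divisible by 1, so compatible.
    Write x = 20 + 21·t and substitute into x ≡ 5 (mod 8): 21·t ≡ 5 − 20 = -15 (mod 8).
    Reduce coefficients mod 8: 5·t ≡ 1 (mod 8).
    The inverse of 5 mod 8 is 5 (since 5·5 = 25 = 3·8 + 1), so t ≡ 5·1 = 5 ≡ 5 (mod 8).
    Then x = 20 + 21·5 = 125, valid modulo lcm(21, 8) = 168: x ≡ 125 (mod 168).
  Combine with x ≡ 1 (mod 20): gcd(168, 20) = 4; 1 - 125 = -124, which IS divisible by 4, so compatible.
    Write x = 125 + 168·t and substitute into x ≡ 1 (mod 20): 168·t ≡ 1 − 125 = -124 (mod 20).
    Divide the congruence (and modulus) by g = 4: 42·t ≡ -31 (mod 5).
    Reduce coefficients mod 5: 2·t ≡ 4 (mod 5).
    The inverse of 2 mod 5 is 3 (since 2·3 = 6 = 1·5 + 1), so t ≡ 3·4 = 12 ≡ 2 (mod 5).
    Then x = 125 + 168·2 = 461, valid modulo lcm(168, 20) = 840: x ≡ 461 (mod 840).
Verify: 461 mod 21 = 20, 461 mod 8 = 5, 461 mod 20 = 1.

x ≡ 461 (mod 840).


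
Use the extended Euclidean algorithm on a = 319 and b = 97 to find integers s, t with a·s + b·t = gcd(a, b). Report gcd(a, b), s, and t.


Euclidean algorithm on (319, 97) — divide until remainder is 0:
  319 = 3 · 97 + 28
  97 = 3 · 28 + 13
  28 = 2 · 13 + 2
  13 = 6 · 2 + 1
  2 = 2 · 1 + 0
gcd(319, 97) = 1.
Track Bezout coefficients alongside the remainders: start with r₀ = 319 = a·1 + b·0 (s = 1, t = 0) and r₁ = 97 = a·0 + b·1 (s = 0, t = 1); each new remainder r_{k+1} = r_{k-1} − q_k·r_k inherits s_{k+1} = s_{k-1} − q_k·s_k, t_{k+1} = t_{k-1} − q_k·t_k, so r_k = a·s_k + b·t_k at every step:
  q = 3: r = 28, s = 1 − 3·0 = 1, t = 0 − 3·1 = -3  (check: 319·1 + 97·(-3) = 28)
  q = 3: r = 13, s = 0 − 3·1 = -3, t = 1 − 3·(-3) = 10  (check: 319·(-3) + 97·10 = 13)
  q = 2: r = 2, s = 1 − 2·(-3) = 7, t = -3 − 2·10 = -23  (check: 319·7 + 97·(-23) = 2)
  q = 6: r = 1, s = -3 − 6·7 = -45, t = 10 − 6·(-23) = 148  (check: 319·(-45) + 97·148 = 1)
The row with r = 1 (the gcd) gives the Bezout coefficients s = -45, t = 148.
Result: 319 · (-45) + 97 · (148) = 1.

gcd(319, 97) = 1; s = -45, t = 148 (check: 319·(-45) + 97·148 = 1).


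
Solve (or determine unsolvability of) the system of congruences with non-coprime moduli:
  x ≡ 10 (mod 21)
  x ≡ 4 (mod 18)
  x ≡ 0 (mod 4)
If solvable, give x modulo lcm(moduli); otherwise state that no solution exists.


Moduli 21, 18, 4 are not pairwise coprime, so CRT works modulo lcm(m_i) when all pairwise compatibility conditions hold.
Pairwise compatibility: gcd(m_i, m_j) must divide a_i - a_j for every pair.
Merge one congruence at a time:
  Start: x ≡ 10 (mod 21).
  Combine with x ≡ 4 (mod 18): gcd(21, 18) = 3; 4 - 10 = -6, which IS divisible by 3, so compatible.
    Write x = 10 + 21·t and substitute into x ≡ 4 (mod 18): 21·t ≡ 4 − 10 = -6 (mod 18).
    Divide the congruence (and modulus) by g = 3: 7·t ≡ -2 (mod 6).
    Reduce coefficients mod 6: 1·t ≡ 4 (mod 6).
    So t ≡ 4 (mod 6).
    Then x = 10 + 21·4 = 94, valid modulo lcm(21, 18) = 126: x ≡ 94 (mod 126).
  Combine with x ≡ 0 (mod 4): gcd(126, 4) = 2; 0 - 94 = -94, which IS divisible by 2, so compatible.
    Write x = 94 + 126·t and substitute into x ≡ 0 (mod 4): 126·t ≡ 0 − 94 = -94 (mod 4).
    Divide the congruence (and modulus) by g = 2: 63·t ≡ -47 (mod 2).
    Reduce coefficients mod 2: 1·t ≡ 1 (mod 2).
    So t ≡ 1 (mod 2).
    Then x = 94 + 126·1 = 220, valid modulo lcm(126, 4) = 252: x ≡ 220 (mod 252).
Verify: 220 mod 21 = 10, 220 mod 18 = 4, 220 mod 4 = 0.

x ≡ 220 (mod 252).


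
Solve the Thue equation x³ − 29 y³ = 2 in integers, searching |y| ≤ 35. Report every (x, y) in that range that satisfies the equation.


The equation is x³ - 29y³ = 2. For fixed y, x³ = 29·y³ + 2, so a solution requires the RHS to be a perfect cube.
Strategy: iterate y from -35 to 35, compute RHS = 29·y³ + 2, and check whether it is a (positive or negative) perfect cube.
Check small values of y:
  y = 0: RHS = 2 is not a perfect cube.
  y = 1: RHS = 31 is not a perfect cube.
  y = -1: RHS = -27 = (-3)³ ⇒ x = -3 works.
  y = 2: RHS = 234 is not a perfect cube.
  y = -2: RHS = -230 is not a perfect cube.
  y = 3: RHS = 785 is not a perfect cube.
  y = -3: RHS = -781 is not a perfect cube.
Continuing the search up to |y| = 35 finds no further solutions beyond those listed.
Collected solutions: (-3, -1).

Solutions (with |y| ≤ 35): (-3, -1).


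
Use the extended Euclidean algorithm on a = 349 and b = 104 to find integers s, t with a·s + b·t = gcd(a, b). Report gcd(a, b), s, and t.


Euclidean algorithm on (349, 104) — divide until remainder is 0:
  349 = 3 · 104 + 37
  104 = 2 · 37 + 30
  37 = 1 · 30 + 7
  30 = 4 · 7 + 2
  7 = 3 · 2 + 1
  2 = 2 · 1 + 0
gcd(349, 104) = 1.
Track Bezout coefficients alongside the remainders: start with r₀ = 349 = a·1 + b·0 (s = 1, t = 0) and r₁ = 104 = a·0 + b·1 (s = 0, t = 1); each new remainder r_{k+1} = r_{k-1} − q_k·r_k inherits s_{k+1} = s_{k-1} − q_k·s_k, t_{k+1} = t_{k-1} − q_k·t_k, so r_k = a·s_k + b·t_k at every step:
  q = 3: r = 37, s = 1 − 3·0 = 1, t = 0 − 3·1 = -3  (check: 349·1 + 104·(-3) = 37)
  q = 2: r = 30, s = 0 − 2·1 = -2, t = 1 − 2·(-3) = 7  (check: 349·(-2) + 104·7 = 30)
  q = 1: r = 7, s = 1 − 1·(-2) = 3, t = -3 − 1·7 = -10  (check: 349·3 + 104·(-10) = 7)
  q = 4: r = 2, s = -2 − 4·3 = -14, t = 7 − 4·(-10) = 47  (check: 349·(-14) + 104·47 = 2)
  q = 3: r = 1, s = 3 − 3·(-14) = 45, t = -10 − 3·47 = -151  (check: 349·45 + 104·(-151) = 1)
The row with r = 1 (the gcd) gives the Bezout coefficients s = 45, t = -151.
Result: 349 · (45) + 104 · (-151) = 1.

gcd(349, 104) = 1; s = 45, t = -151 (check: 349·45 + 104·(-151) = 1).


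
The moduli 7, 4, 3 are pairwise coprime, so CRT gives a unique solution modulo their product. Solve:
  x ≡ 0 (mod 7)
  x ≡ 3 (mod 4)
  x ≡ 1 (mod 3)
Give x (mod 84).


Moduli 7, 4, 3 are pairwise coprime; by CRT there is a unique solution modulo M = 7 · 4 · 3 = 84.
Solve pairwise, accumulating the modulus:
  Start with x ≡ 0 (mod 7).
  Combine with x ≡ 3 (mod 4): since gcd(7, 4) = 1, we get a unique residue mod 28.
    Write x = 0 + 7·t and substitute into x ≡ 3 (mod 4): 7·t ≡ 3 − 0 = 3 (mod 4).
    Reduce coefficients mod 4: 3·t ≡ 3 (mod 4).
    The inverse of 3 mod 4 is 3 (since 3·3 = 9 = 2·4 + 1), so t ≡ 3·3 = 9 ≡ 1 (mod 4).
    Then x = 0 + 7·1 = 7, valid modulo lcm(7, 4) = 28: x ≡ 7 (mod 28).
  Combine with x ≡ 1 (mod 3): since gcd(28, 3) = 1, we get a unique residue mod 84.
    Write x = 7 + 28·t and substitute into x ≡ 1 (mod 3): 28·t ≡ 1 − 7 = -6 (mod 3).
    Reduce coefficients mod 3: 1·t ≡ 0 (mod 3).
    So t ≡ 0 (mod 3).
    Then x = 7 + 28·0 = 7, valid modulo lcm(28, 3) = 84: x ≡ 7 (mod 84).
Verify: 7 mod 7 = 0 ✓, 7 mod 4 = 3 ✓, 7 mod 3 = 1 ✓.

x ≡ 7 (mod 84).


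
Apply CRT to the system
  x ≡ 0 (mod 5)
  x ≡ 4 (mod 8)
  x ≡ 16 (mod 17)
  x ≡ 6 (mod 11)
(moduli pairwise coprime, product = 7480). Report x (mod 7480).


Product of moduli M = 5 · 8 · 17 · 11 = 7480.
Merge one congruence at a time:
  Start: x ≡ 0 (mod 5).
  Combine with x ≡ 4 (mod 8); new modulus lcm = 40.
    Write x = 0 + 5·t and substitute into x ≡ 4 (mod 8): 5·t ≡ 4 − 0 = 4 (mod 8).
    The inverse of 5 mod 8 is 5 (since 5·5 = 25 = 3·8 + 1), so t ≡ 5·4 = 20 ≡ 4 (mod 8).
    Then x = 0 + 5·4 = 20, valid modulo lcm(5, 8) = 40: x ≡ 20 (mod 40).
  Combine with x ≡ 16 (mod 17); new modulus lcm = 680.
    Write x = 20 + 40·t and substitute into x ≡ 16 (mod 17): 40·t ≡ 16 − 20 = -4 (mod 17).
    Reduce coefficients mod 17: 6·t ≡ 13 (mod 17).
    The inverse of 6 mod 17 is 3 (since 6·3 = 18 = 1·17 + 1), so t ≡ 3·13 = 39 ≡ 5 (mod 17).
    Then x = 20 + 40·5 = 220, valid modulo lcm(40, 17) = 680: x ≡ 220 (mod 680).
  Combine with x ≡ 6 (mod 11); new modulus lcm = 7480.
    Write x = 220 + 680·t and substitute into x ≡ 6 (mod 11): 680·t ≡ 6 − 220 = -214 (mod 11).
    Reduce coefficients mod 11: 9·t ≡ 6 (mod 11).
    The inverse of 9 mod 11 is 5 (since 9·5 = 45 = 4·11 + 1), so t ≡ 5·6 = 30 ≡ 8 (mod 11).
    Then x = 220 + 680·8 = 5660, valid modulo lcm(680, 11) = 7480: x ≡ 5660 (mod 7480).
Verify against each original: 5660 mod 5 = 0, 5660 mod 8 = 4, 5660 mod 17 = 16, 5660 mod 11 = 6.

x ≡ 5660 (mod 7480).


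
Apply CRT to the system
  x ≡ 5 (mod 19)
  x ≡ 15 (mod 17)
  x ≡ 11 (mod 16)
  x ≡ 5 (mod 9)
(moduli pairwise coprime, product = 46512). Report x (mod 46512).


Product of moduli M = 19 · 17 · 16 · 9 = 46512.
Merge one congruence at a time:
  Start: x ≡ 5 (mod 19).
  Combine with x ≡ 15 (mod 17); new modulus lcm = 323.
    Write x = 5 + 19·t and substitute into x ≡ 15 (mod 17): 19·t ≡ 15 − 5 = 10 (mod 17).
    Reduce coefficients mod 17: 2·t ≡ 10 (mod 17).
    The inverse of 2 mod 17 is 9 (since 2·9 = 18 = 1·17 + 1), so t ≡ 9·10 = 90 ≡ 5 (mod 17).
    Then x = 5 + 19·5 = 100, valid modulo lcm(19, 17) = 323: x ≡ 100 (mod 323).
  Combine with x ≡ 11 (mod 16); new modulus lcm = 5168.
    Write x = 100 + 323·t and substitute into x ≡ 11 (mod 16): 323·t ≡ 11 − 100 = -89 (mod 16).
    Reduce coefficients mod 16: 3·t ≡ 7 (mod 16).
    The inverse of 3 mod 16 is 11 (since 3·11 = 33 = 2·16 + 1), so t ≡ 11·7 = 77 ≡ 13 (mod 16).
    Then x = 100 + 323·13 = 4299, valid modulo lcm(323, 16) = 5168: x ≡ 4299 (mod 5168).
  Combine with x ≡ 5 (mod 9); new modulus lcm = 46512.
    Write x = 4299 + 5168·t and substitute into x ≡ 5 (mod 9): 5168·t ≡ 5 − 4299 = -4294 (mod 9).
    Reduce coefficients mod 9: 2·t ≡ 8 (mod 9).
    The inverse of 2 mod 9 is 5 (since 2·5 = 10 = 1·9 + 1), so t ≡ 5·8 = 40 ≡ 4 (mod 9).
    Then x = 4299 + 5168·4 = 24971, valid modulo lcm(5168, 9) = 46512: x ≡ 24971 (mod 46512).
Verify against each original: 24971 mod 19 = 5, 24971 mod 17 = 15, 24971 mod 16 = 11, 24971 mod 9 = 5.

x ≡ 24971 (mod 46512).
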